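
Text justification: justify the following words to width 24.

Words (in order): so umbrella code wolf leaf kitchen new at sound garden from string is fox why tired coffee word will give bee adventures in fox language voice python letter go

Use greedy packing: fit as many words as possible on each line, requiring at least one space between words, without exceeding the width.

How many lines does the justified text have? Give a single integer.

Answer: 8

Derivation:
Line 1: ['so', 'umbrella', 'code', 'wolf'] (min_width=21, slack=3)
Line 2: ['leaf', 'kitchen', 'new', 'at'] (min_width=19, slack=5)
Line 3: ['sound', 'garden', 'from', 'string'] (min_width=24, slack=0)
Line 4: ['is', 'fox', 'why', 'tired', 'coffee'] (min_width=23, slack=1)
Line 5: ['word', 'will', 'give', 'bee'] (min_width=18, slack=6)
Line 6: ['adventures', 'in', 'fox'] (min_width=17, slack=7)
Line 7: ['language', 'voice', 'python'] (min_width=21, slack=3)
Line 8: ['letter', 'go'] (min_width=9, slack=15)
Total lines: 8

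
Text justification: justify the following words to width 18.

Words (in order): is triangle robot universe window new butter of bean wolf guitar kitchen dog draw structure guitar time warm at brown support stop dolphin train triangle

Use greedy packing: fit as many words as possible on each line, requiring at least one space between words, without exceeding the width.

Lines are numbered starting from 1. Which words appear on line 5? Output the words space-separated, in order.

Line 1: ['is', 'triangle', 'robot'] (min_width=17, slack=1)
Line 2: ['universe', 'window'] (min_width=15, slack=3)
Line 3: ['new', 'butter', 'of', 'bean'] (min_width=18, slack=0)
Line 4: ['wolf', 'guitar'] (min_width=11, slack=7)
Line 5: ['kitchen', 'dog', 'draw'] (min_width=16, slack=2)
Line 6: ['structure', 'guitar'] (min_width=16, slack=2)
Line 7: ['time', 'warm', 'at', 'brown'] (min_width=18, slack=0)
Line 8: ['support', 'stop'] (min_width=12, slack=6)
Line 9: ['dolphin', 'train'] (min_width=13, slack=5)
Line 10: ['triangle'] (min_width=8, slack=10)

Answer: kitchen dog draw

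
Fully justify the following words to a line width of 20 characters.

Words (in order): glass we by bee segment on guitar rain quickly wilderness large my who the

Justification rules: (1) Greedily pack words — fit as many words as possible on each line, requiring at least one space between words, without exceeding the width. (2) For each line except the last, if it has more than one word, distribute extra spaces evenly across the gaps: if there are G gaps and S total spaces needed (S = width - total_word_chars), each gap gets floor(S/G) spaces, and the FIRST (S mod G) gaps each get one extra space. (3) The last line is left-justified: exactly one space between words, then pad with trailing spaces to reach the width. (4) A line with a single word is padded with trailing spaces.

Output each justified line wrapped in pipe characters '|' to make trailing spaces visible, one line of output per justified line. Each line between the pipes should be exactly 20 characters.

Line 1: ['glass', 'we', 'by', 'bee'] (min_width=15, slack=5)
Line 2: ['segment', 'on', 'guitar'] (min_width=17, slack=3)
Line 3: ['rain', 'quickly'] (min_width=12, slack=8)
Line 4: ['wilderness', 'large', 'my'] (min_width=19, slack=1)
Line 5: ['who', 'the'] (min_width=7, slack=13)

Answer: |glass   we   by  bee|
|segment   on  guitar|
|rain         quickly|
|wilderness  large my|
|who the             |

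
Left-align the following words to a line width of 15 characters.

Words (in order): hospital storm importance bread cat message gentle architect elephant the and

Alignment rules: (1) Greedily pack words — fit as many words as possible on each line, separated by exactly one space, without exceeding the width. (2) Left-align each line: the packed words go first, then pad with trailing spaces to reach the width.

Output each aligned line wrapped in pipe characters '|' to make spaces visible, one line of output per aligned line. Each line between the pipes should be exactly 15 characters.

Answer: |hospital storm |
|importance     |
|bread cat      |
|message gentle |
|architect      |
|elephant the   |
|and            |

Derivation:
Line 1: ['hospital', 'storm'] (min_width=14, slack=1)
Line 2: ['importance'] (min_width=10, slack=5)
Line 3: ['bread', 'cat'] (min_width=9, slack=6)
Line 4: ['message', 'gentle'] (min_width=14, slack=1)
Line 5: ['architect'] (min_width=9, slack=6)
Line 6: ['elephant', 'the'] (min_width=12, slack=3)
Line 7: ['and'] (min_width=3, slack=12)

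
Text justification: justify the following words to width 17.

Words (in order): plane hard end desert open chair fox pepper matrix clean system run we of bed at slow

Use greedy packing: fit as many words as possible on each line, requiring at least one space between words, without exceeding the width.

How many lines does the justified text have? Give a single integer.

Answer: 5

Derivation:
Line 1: ['plane', 'hard', 'end'] (min_width=14, slack=3)
Line 2: ['desert', 'open', 'chair'] (min_width=17, slack=0)
Line 3: ['fox', 'pepper', 'matrix'] (min_width=17, slack=0)
Line 4: ['clean', 'system', 'run'] (min_width=16, slack=1)
Line 5: ['we', 'of', 'bed', 'at', 'slow'] (min_width=17, slack=0)
Total lines: 5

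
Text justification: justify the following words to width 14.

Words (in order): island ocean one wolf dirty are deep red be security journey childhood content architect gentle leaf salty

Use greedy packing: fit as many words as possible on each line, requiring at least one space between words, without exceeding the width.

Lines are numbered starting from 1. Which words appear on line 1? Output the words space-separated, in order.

Answer: island ocean

Derivation:
Line 1: ['island', 'ocean'] (min_width=12, slack=2)
Line 2: ['one', 'wolf', 'dirty'] (min_width=14, slack=0)
Line 3: ['are', 'deep', 'red'] (min_width=12, slack=2)
Line 4: ['be', 'security'] (min_width=11, slack=3)
Line 5: ['journey'] (min_width=7, slack=7)
Line 6: ['childhood'] (min_width=9, slack=5)
Line 7: ['content'] (min_width=7, slack=7)
Line 8: ['architect'] (min_width=9, slack=5)
Line 9: ['gentle', 'leaf'] (min_width=11, slack=3)
Line 10: ['salty'] (min_width=5, slack=9)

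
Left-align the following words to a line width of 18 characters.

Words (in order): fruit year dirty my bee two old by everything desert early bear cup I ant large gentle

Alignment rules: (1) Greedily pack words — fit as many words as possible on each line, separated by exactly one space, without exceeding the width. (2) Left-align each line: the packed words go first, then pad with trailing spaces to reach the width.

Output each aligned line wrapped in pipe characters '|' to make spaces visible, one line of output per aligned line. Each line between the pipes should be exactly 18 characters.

Line 1: ['fruit', 'year', 'dirty'] (min_width=16, slack=2)
Line 2: ['my', 'bee', 'two', 'old', 'by'] (min_width=17, slack=1)
Line 3: ['everything', 'desert'] (min_width=17, slack=1)
Line 4: ['early', 'bear', 'cup', 'I'] (min_width=16, slack=2)
Line 5: ['ant', 'large', 'gentle'] (min_width=16, slack=2)

Answer: |fruit year dirty  |
|my bee two old by |
|everything desert |
|early bear cup I  |
|ant large gentle  |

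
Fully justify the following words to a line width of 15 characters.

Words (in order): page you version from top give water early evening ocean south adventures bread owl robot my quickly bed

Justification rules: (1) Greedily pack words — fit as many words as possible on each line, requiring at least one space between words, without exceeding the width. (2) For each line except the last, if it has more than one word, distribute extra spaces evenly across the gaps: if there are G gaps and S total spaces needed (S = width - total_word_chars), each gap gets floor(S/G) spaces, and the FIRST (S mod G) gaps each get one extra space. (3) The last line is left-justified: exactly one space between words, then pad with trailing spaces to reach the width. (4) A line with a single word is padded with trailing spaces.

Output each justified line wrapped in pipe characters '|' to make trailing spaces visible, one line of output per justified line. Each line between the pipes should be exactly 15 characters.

Answer: |page        you|
|version    from|
|top  give water|
|early   evening|
|ocean     south|
|adventures     |
|bread owl robot|
|my quickly bed |

Derivation:
Line 1: ['page', 'you'] (min_width=8, slack=7)
Line 2: ['version', 'from'] (min_width=12, slack=3)
Line 3: ['top', 'give', 'water'] (min_width=14, slack=1)
Line 4: ['early', 'evening'] (min_width=13, slack=2)
Line 5: ['ocean', 'south'] (min_width=11, slack=4)
Line 6: ['adventures'] (min_width=10, slack=5)
Line 7: ['bread', 'owl', 'robot'] (min_width=15, slack=0)
Line 8: ['my', 'quickly', 'bed'] (min_width=14, slack=1)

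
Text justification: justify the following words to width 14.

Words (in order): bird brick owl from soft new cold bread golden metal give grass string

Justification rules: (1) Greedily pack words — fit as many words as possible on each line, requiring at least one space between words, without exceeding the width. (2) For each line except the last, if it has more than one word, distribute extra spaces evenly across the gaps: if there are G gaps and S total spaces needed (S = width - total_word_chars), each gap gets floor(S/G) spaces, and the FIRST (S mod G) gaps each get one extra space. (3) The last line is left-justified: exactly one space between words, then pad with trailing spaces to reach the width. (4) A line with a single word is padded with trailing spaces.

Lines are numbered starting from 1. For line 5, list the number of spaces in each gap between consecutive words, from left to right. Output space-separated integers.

Line 1: ['bird', 'brick', 'owl'] (min_width=14, slack=0)
Line 2: ['from', 'soft', 'new'] (min_width=13, slack=1)
Line 3: ['cold', 'bread'] (min_width=10, slack=4)
Line 4: ['golden', 'metal'] (min_width=12, slack=2)
Line 5: ['give', 'grass'] (min_width=10, slack=4)
Line 6: ['string'] (min_width=6, slack=8)

Answer: 5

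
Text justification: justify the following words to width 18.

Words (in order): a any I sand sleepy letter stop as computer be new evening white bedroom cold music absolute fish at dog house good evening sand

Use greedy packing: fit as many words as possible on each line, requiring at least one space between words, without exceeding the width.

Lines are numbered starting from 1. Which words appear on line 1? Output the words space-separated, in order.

Answer: a any I sand

Derivation:
Line 1: ['a', 'any', 'I', 'sand'] (min_width=12, slack=6)
Line 2: ['sleepy', 'letter', 'stop'] (min_width=18, slack=0)
Line 3: ['as', 'computer', 'be', 'new'] (min_width=18, slack=0)
Line 4: ['evening', 'white'] (min_width=13, slack=5)
Line 5: ['bedroom', 'cold', 'music'] (min_width=18, slack=0)
Line 6: ['absolute', 'fish', 'at'] (min_width=16, slack=2)
Line 7: ['dog', 'house', 'good'] (min_width=14, slack=4)
Line 8: ['evening', 'sand'] (min_width=12, slack=6)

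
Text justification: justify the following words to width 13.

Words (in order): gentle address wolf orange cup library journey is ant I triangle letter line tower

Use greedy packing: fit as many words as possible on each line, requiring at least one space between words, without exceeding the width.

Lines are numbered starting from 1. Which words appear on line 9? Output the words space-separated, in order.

Answer: tower

Derivation:
Line 1: ['gentle'] (min_width=6, slack=7)
Line 2: ['address', 'wolf'] (min_width=12, slack=1)
Line 3: ['orange', 'cup'] (min_width=10, slack=3)
Line 4: ['library'] (min_width=7, slack=6)
Line 5: ['journey', 'is'] (min_width=10, slack=3)
Line 6: ['ant', 'I'] (min_width=5, slack=8)
Line 7: ['triangle'] (min_width=8, slack=5)
Line 8: ['letter', 'line'] (min_width=11, slack=2)
Line 9: ['tower'] (min_width=5, slack=8)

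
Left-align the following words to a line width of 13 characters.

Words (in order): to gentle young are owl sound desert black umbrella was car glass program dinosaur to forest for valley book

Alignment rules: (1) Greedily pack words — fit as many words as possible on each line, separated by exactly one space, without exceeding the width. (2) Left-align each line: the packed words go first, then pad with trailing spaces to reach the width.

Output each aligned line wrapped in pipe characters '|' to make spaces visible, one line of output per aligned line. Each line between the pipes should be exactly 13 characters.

Answer: |to gentle    |
|young are owl|
|sound desert |
|black        |
|umbrella was |
|car glass    |
|program      |
|dinosaur to  |
|forest for   |
|valley book  |

Derivation:
Line 1: ['to', 'gentle'] (min_width=9, slack=4)
Line 2: ['young', 'are', 'owl'] (min_width=13, slack=0)
Line 3: ['sound', 'desert'] (min_width=12, slack=1)
Line 4: ['black'] (min_width=5, slack=8)
Line 5: ['umbrella', 'was'] (min_width=12, slack=1)
Line 6: ['car', 'glass'] (min_width=9, slack=4)
Line 7: ['program'] (min_width=7, slack=6)
Line 8: ['dinosaur', 'to'] (min_width=11, slack=2)
Line 9: ['forest', 'for'] (min_width=10, slack=3)
Line 10: ['valley', 'book'] (min_width=11, slack=2)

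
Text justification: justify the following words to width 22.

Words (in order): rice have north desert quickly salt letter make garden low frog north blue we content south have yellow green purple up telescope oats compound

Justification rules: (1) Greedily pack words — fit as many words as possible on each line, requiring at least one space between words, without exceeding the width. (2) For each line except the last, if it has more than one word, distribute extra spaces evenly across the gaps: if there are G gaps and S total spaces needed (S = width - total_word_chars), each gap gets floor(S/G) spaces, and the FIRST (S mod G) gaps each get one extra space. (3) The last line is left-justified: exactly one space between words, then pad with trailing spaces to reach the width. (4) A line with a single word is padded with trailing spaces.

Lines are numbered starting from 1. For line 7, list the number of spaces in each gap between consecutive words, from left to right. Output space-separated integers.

Answer: 9

Derivation:
Line 1: ['rice', 'have', 'north', 'desert'] (min_width=22, slack=0)
Line 2: ['quickly', 'salt', 'letter'] (min_width=19, slack=3)
Line 3: ['make', 'garden', 'low', 'frog'] (min_width=20, slack=2)
Line 4: ['north', 'blue', 'we', 'content'] (min_width=21, slack=1)
Line 5: ['south', 'have', 'yellow'] (min_width=17, slack=5)
Line 6: ['green', 'purple', 'up'] (min_width=15, slack=7)
Line 7: ['telescope', 'oats'] (min_width=14, slack=8)
Line 8: ['compound'] (min_width=8, slack=14)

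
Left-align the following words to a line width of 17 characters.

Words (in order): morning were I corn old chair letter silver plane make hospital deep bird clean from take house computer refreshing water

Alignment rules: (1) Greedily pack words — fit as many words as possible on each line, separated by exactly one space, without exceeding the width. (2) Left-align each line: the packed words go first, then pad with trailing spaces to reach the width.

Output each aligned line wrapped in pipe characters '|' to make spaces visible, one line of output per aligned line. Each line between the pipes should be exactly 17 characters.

Answer: |morning were I   |
|corn old chair   |
|letter silver    |
|plane make       |
|hospital deep    |
|bird clean from  |
|take house       |
|computer         |
|refreshing water |

Derivation:
Line 1: ['morning', 'were', 'I'] (min_width=14, slack=3)
Line 2: ['corn', 'old', 'chair'] (min_width=14, slack=3)
Line 3: ['letter', 'silver'] (min_width=13, slack=4)
Line 4: ['plane', 'make'] (min_width=10, slack=7)
Line 5: ['hospital', 'deep'] (min_width=13, slack=4)
Line 6: ['bird', 'clean', 'from'] (min_width=15, slack=2)
Line 7: ['take', 'house'] (min_width=10, slack=7)
Line 8: ['computer'] (min_width=8, slack=9)
Line 9: ['refreshing', 'water'] (min_width=16, slack=1)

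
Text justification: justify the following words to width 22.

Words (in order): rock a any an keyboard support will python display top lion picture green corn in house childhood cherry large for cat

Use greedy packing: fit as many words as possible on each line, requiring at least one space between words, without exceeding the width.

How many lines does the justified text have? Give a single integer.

Answer: 6

Derivation:
Line 1: ['rock', 'a', 'any', 'an', 'keyboard'] (min_width=22, slack=0)
Line 2: ['support', 'will', 'python'] (min_width=19, slack=3)
Line 3: ['display', 'top', 'lion'] (min_width=16, slack=6)
Line 4: ['picture', 'green', 'corn', 'in'] (min_width=21, slack=1)
Line 5: ['house', 'childhood', 'cherry'] (min_width=22, slack=0)
Line 6: ['large', 'for', 'cat'] (min_width=13, slack=9)
Total lines: 6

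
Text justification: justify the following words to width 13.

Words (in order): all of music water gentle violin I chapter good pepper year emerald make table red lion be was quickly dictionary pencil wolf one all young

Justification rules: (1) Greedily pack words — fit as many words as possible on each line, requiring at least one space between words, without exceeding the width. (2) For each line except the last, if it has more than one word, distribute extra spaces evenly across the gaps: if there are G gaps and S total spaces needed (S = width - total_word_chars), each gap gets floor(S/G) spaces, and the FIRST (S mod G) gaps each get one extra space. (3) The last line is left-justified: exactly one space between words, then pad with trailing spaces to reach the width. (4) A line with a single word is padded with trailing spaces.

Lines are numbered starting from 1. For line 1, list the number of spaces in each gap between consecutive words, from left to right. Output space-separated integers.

Line 1: ['all', 'of', 'music'] (min_width=12, slack=1)
Line 2: ['water', 'gentle'] (min_width=12, slack=1)
Line 3: ['violin', 'I'] (min_width=8, slack=5)
Line 4: ['chapter', 'good'] (min_width=12, slack=1)
Line 5: ['pepper', 'year'] (min_width=11, slack=2)
Line 6: ['emerald', 'make'] (min_width=12, slack=1)
Line 7: ['table', 'red'] (min_width=9, slack=4)
Line 8: ['lion', 'be', 'was'] (min_width=11, slack=2)
Line 9: ['quickly'] (min_width=7, slack=6)
Line 10: ['dictionary'] (min_width=10, slack=3)
Line 11: ['pencil', 'wolf'] (min_width=11, slack=2)
Line 12: ['one', 'all', 'young'] (min_width=13, slack=0)

Answer: 2 1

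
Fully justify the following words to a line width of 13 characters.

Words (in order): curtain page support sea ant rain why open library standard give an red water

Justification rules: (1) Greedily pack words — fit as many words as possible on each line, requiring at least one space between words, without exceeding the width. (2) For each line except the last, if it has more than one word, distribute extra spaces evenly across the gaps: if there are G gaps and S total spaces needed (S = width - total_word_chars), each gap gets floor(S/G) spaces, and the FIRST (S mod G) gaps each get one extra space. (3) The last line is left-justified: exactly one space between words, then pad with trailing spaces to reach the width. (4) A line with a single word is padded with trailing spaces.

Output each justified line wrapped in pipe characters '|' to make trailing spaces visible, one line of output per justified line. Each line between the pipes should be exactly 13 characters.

Line 1: ['curtain', 'page'] (min_width=12, slack=1)
Line 2: ['support', 'sea'] (min_width=11, slack=2)
Line 3: ['ant', 'rain', 'why'] (min_width=12, slack=1)
Line 4: ['open', 'library'] (min_width=12, slack=1)
Line 5: ['standard', 'give'] (min_width=13, slack=0)
Line 6: ['an', 'red', 'water'] (min_width=12, slack=1)

Answer: |curtain  page|
|support   sea|
|ant  rain why|
|open  library|
|standard give|
|an red water |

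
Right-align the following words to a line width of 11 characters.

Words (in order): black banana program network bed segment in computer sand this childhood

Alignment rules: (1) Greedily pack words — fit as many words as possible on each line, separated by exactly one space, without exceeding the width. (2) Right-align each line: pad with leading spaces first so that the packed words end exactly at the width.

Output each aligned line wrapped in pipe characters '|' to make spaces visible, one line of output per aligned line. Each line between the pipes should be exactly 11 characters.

Answer: |      black|
|     banana|
|    program|
|network bed|
| segment in|
|   computer|
|  sand this|
|  childhood|

Derivation:
Line 1: ['black'] (min_width=5, slack=6)
Line 2: ['banana'] (min_width=6, slack=5)
Line 3: ['program'] (min_width=7, slack=4)
Line 4: ['network', 'bed'] (min_width=11, slack=0)
Line 5: ['segment', 'in'] (min_width=10, slack=1)
Line 6: ['computer'] (min_width=8, slack=3)
Line 7: ['sand', 'this'] (min_width=9, slack=2)
Line 8: ['childhood'] (min_width=9, slack=2)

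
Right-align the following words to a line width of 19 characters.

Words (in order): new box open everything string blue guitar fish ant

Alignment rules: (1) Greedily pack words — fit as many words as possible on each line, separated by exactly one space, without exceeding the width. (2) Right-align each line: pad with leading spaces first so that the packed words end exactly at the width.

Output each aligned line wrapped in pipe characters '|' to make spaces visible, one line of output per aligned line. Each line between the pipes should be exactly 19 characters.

Answer: |       new box open|
|  everything string|
|   blue guitar fish|
|                ant|

Derivation:
Line 1: ['new', 'box', 'open'] (min_width=12, slack=7)
Line 2: ['everything', 'string'] (min_width=17, slack=2)
Line 3: ['blue', 'guitar', 'fish'] (min_width=16, slack=3)
Line 4: ['ant'] (min_width=3, slack=16)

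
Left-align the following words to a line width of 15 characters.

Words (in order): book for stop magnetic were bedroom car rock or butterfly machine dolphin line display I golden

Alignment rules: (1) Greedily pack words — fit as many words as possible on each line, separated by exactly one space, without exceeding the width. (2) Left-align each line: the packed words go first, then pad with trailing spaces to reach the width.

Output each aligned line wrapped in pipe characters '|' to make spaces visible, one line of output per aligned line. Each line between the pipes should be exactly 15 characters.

Line 1: ['book', 'for', 'stop'] (min_width=13, slack=2)
Line 2: ['magnetic', 'were'] (min_width=13, slack=2)
Line 3: ['bedroom', 'car'] (min_width=11, slack=4)
Line 4: ['rock', 'or'] (min_width=7, slack=8)
Line 5: ['butterfly'] (min_width=9, slack=6)
Line 6: ['machine', 'dolphin'] (min_width=15, slack=0)
Line 7: ['line', 'display', 'I'] (min_width=14, slack=1)
Line 8: ['golden'] (min_width=6, slack=9)

Answer: |book for stop  |
|magnetic were  |
|bedroom car    |
|rock or        |
|butterfly      |
|machine dolphin|
|line display I |
|golden         |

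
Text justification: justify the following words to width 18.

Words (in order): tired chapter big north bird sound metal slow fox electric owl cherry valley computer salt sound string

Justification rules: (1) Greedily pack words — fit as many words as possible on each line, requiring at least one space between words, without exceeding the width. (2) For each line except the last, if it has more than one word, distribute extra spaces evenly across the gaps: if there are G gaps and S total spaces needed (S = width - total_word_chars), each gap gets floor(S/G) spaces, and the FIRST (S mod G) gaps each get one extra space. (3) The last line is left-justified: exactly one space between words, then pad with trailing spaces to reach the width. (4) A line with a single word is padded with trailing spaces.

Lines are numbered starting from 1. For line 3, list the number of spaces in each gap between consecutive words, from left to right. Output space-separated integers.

Answer: 3 3

Derivation:
Line 1: ['tired', 'chapter', 'big'] (min_width=17, slack=1)
Line 2: ['north', 'bird', 'sound'] (min_width=16, slack=2)
Line 3: ['metal', 'slow', 'fox'] (min_width=14, slack=4)
Line 4: ['electric', 'owl'] (min_width=12, slack=6)
Line 5: ['cherry', 'valley'] (min_width=13, slack=5)
Line 6: ['computer', 'salt'] (min_width=13, slack=5)
Line 7: ['sound', 'string'] (min_width=12, slack=6)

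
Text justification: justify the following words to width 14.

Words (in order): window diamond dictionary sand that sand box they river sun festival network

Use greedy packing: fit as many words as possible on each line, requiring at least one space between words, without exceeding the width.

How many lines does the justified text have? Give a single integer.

Line 1: ['window', 'diamond'] (min_width=14, slack=0)
Line 2: ['dictionary'] (min_width=10, slack=4)
Line 3: ['sand', 'that', 'sand'] (min_width=14, slack=0)
Line 4: ['box', 'they', 'river'] (min_width=14, slack=0)
Line 5: ['sun', 'festival'] (min_width=12, slack=2)
Line 6: ['network'] (min_width=7, slack=7)
Total lines: 6

Answer: 6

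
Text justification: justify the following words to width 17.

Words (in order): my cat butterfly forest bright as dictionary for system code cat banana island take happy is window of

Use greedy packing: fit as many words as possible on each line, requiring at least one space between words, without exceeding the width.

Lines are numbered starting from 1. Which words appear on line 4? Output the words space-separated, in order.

Line 1: ['my', 'cat', 'butterfly'] (min_width=16, slack=1)
Line 2: ['forest', 'bright', 'as'] (min_width=16, slack=1)
Line 3: ['dictionary', 'for'] (min_width=14, slack=3)
Line 4: ['system', 'code', 'cat'] (min_width=15, slack=2)
Line 5: ['banana', 'island'] (min_width=13, slack=4)
Line 6: ['take', 'happy', 'is'] (min_width=13, slack=4)
Line 7: ['window', 'of'] (min_width=9, slack=8)

Answer: system code cat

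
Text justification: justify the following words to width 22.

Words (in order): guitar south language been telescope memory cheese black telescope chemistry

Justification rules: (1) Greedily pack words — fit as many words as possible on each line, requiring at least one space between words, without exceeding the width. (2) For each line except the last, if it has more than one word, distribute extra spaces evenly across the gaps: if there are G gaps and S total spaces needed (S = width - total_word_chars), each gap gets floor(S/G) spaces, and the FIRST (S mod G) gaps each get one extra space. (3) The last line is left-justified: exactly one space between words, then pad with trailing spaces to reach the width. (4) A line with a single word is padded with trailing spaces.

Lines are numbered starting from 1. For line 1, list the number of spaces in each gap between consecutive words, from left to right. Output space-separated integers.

Answer: 2 1

Derivation:
Line 1: ['guitar', 'south', 'language'] (min_width=21, slack=1)
Line 2: ['been', 'telescope', 'memory'] (min_width=21, slack=1)
Line 3: ['cheese', 'black', 'telescope'] (min_width=22, slack=0)
Line 4: ['chemistry'] (min_width=9, slack=13)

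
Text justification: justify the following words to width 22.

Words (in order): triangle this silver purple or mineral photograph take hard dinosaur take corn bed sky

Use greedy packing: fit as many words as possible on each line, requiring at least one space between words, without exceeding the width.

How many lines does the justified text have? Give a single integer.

Line 1: ['triangle', 'this', 'silver'] (min_width=20, slack=2)
Line 2: ['purple', 'or', 'mineral'] (min_width=17, slack=5)
Line 3: ['photograph', 'take', 'hard'] (min_width=20, slack=2)
Line 4: ['dinosaur', 'take', 'corn', 'bed'] (min_width=22, slack=0)
Line 5: ['sky'] (min_width=3, slack=19)
Total lines: 5

Answer: 5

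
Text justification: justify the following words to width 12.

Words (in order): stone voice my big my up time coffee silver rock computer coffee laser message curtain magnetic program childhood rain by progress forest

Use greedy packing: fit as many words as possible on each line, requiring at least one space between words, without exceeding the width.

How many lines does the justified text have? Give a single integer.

Line 1: ['stone', 'voice'] (min_width=11, slack=1)
Line 2: ['my', 'big', 'my', 'up'] (min_width=12, slack=0)
Line 3: ['time', 'coffee'] (min_width=11, slack=1)
Line 4: ['silver', 'rock'] (min_width=11, slack=1)
Line 5: ['computer'] (min_width=8, slack=4)
Line 6: ['coffee', 'laser'] (min_width=12, slack=0)
Line 7: ['message'] (min_width=7, slack=5)
Line 8: ['curtain'] (min_width=7, slack=5)
Line 9: ['magnetic'] (min_width=8, slack=4)
Line 10: ['program'] (min_width=7, slack=5)
Line 11: ['childhood'] (min_width=9, slack=3)
Line 12: ['rain', 'by'] (min_width=7, slack=5)
Line 13: ['progress'] (min_width=8, slack=4)
Line 14: ['forest'] (min_width=6, slack=6)
Total lines: 14

Answer: 14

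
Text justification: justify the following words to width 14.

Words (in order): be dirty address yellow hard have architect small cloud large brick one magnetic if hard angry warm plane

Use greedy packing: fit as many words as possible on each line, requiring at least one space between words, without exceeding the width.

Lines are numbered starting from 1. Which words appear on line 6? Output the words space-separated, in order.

Answer: large brick

Derivation:
Line 1: ['be', 'dirty'] (min_width=8, slack=6)
Line 2: ['address', 'yellow'] (min_width=14, slack=0)
Line 3: ['hard', 'have'] (min_width=9, slack=5)
Line 4: ['architect'] (min_width=9, slack=5)
Line 5: ['small', 'cloud'] (min_width=11, slack=3)
Line 6: ['large', 'brick'] (min_width=11, slack=3)
Line 7: ['one', 'magnetic'] (min_width=12, slack=2)
Line 8: ['if', 'hard', 'angry'] (min_width=13, slack=1)
Line 9: ['warm', 'plane'] (min_width=10, slack=4)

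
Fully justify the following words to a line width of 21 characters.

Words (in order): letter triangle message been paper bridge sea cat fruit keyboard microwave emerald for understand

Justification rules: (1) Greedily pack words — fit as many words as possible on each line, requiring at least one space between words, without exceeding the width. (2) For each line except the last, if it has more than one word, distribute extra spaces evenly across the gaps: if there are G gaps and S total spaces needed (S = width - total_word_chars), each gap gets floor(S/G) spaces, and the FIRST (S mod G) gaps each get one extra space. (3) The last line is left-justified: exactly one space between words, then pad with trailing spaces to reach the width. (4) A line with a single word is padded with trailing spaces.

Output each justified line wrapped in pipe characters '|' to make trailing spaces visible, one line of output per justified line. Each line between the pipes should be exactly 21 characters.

Line 1: ['letter', 'triangle'] (min_width=15, slack=6)
Line 2: ['message', 'been', 'paper'] (min_width=18, slack=3)
Line 3: ['bridge', 'sea', 'cat', 'fruit'] (min_width=20, slack=1)
Line 4: ['keyboard', 'microwave'] (min_width=18, slack=3)
Line 5: ['emerald', 'for'] (min_width=11, slack=10)
Line 6: ['understand'] (min_width=10, slack=11)

Answer: |letter       triangle|
|message   been  paper|
|bridge  sea cat fruit|
|keyboard    microwave|
|emerald           for|
|understand           |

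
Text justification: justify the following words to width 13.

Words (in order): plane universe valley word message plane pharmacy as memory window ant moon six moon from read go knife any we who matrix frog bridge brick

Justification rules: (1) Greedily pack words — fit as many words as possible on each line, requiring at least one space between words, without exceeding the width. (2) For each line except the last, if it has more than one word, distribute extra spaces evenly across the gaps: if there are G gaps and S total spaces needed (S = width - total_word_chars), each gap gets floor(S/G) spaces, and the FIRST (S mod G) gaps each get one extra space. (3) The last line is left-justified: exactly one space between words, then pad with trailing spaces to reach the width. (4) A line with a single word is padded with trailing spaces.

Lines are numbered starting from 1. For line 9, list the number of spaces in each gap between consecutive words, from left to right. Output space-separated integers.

Line 1: ['plane'] (min_width=5, slack=8)
Line 2: ['universe'] (min_width=8, slack=5)
Line 3: ['valley', 'word'] (min_width=11, slack=2)
Line 4: ['message', 'plane'] (min_width=13, slack=0)
Line 5: ['pharmacy', 'as'] (min_width=11, slack=2)
Line 6: ['memory', 'window'] (min_width=13, slack=0)
Line 7: ['ant', 'moon', 'six'] (min_width=12, slack=1)
Line 8: ['moon', 'from'] (min_width=9, slack=4)
Line 9: ['read', 'go', 'knife'] (min_width=13, slack=0)
Line 10: ['any', 'we', 'who'] (min_width=10, slack=3)
Line 11: ['matrix', 'frog'] (min_width=11, slack=2)
Line 12: ['bridge', 'brick'] (min_width=12, slack=1)

Answer: 1 1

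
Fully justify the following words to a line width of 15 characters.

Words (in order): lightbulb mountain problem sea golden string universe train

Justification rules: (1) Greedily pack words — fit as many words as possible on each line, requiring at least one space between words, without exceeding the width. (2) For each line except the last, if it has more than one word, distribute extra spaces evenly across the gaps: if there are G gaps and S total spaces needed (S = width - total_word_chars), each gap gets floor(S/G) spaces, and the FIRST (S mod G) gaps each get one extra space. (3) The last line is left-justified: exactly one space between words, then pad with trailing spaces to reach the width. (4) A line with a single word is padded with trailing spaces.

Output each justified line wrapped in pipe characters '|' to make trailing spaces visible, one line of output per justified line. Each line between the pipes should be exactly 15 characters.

Line 1: ['lightbulb'] (min_width=9, slack=6)
Line 2: ['mountain'] (min_width=8, slack=7)
Line 3: ['problem', 'sea'] (min_width=11, slack=4)
Line 4: ['golden', 'string'] (min_width=13, slack=2)
Line 5: ['universe', 'train'] (min_width=14, slack=1)

Answer: |lightbulb      |
|mountain       |
|problem     sea|
|golden   string|
|universe train |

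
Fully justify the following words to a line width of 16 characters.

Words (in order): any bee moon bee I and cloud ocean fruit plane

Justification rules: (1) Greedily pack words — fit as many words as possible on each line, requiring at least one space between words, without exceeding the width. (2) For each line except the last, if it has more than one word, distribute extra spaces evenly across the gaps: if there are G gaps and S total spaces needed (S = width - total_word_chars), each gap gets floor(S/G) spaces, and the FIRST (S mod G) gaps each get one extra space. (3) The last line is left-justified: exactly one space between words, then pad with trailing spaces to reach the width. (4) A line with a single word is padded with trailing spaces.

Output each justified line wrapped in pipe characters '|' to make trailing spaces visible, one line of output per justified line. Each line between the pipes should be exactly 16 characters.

Line 1: ['any', 'bee', 'moon', 'bee'] (min_width=16, slack=0)
Line 2: ['I', 'and', 'cloud'] (min_width=11, slack=5)
Line 3: ['ocean', 'fruit'] (min_width=11, slack=5)
Line 4: ['plane'] (min_width=5, slack=11)

Answer: |any bee moon bee|
|I    and   cloud|
|ocean      fruit|
|plane           |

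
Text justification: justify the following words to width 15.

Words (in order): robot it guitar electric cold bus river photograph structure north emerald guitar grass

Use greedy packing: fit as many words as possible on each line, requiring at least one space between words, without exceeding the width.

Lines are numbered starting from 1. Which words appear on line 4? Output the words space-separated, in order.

Line 1: ['robot', 'it', 'guitar'] (min_width=15, slack=0)
Line 2: ['electric', 'cold'] (min_width=13, slack=2)
Line 3: ['bus', 'river'] (min_width=9, slack=6)
Line 4: ['photograph'] (min_width=10, slack=5)
Line 5: ['structure', 'north'] (min_width=15, slack=0)
Line 6: ['emerald', 'guitar'] (min_width=14, slack=1)
Line 7: ['grass'] (min_width=5, slack=10)

Answer: photograph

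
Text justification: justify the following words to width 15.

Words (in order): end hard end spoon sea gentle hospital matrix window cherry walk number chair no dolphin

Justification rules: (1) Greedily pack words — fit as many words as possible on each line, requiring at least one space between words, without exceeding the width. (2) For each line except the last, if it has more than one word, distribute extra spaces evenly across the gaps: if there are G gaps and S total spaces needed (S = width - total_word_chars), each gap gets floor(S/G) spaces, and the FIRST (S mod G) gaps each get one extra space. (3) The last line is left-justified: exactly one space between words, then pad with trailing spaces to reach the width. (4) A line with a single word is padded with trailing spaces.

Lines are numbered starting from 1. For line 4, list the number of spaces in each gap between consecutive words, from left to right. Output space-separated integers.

Answer: 3

Derivation:
Line 1: ['end', 'hard', 'end'] (min_width=12, slack=3)
Line 2: ['spoon', 'sea'] (min_width=9, slack=6)
Line 3: ['gentle', 'hospital'] (min_width=15, slack=0)
Line 4: ['matrix', 'window'] (min_width=13, slack=2)
Line 5: ['cherry', 'walk'] (min_width=11, slack=4)
Line 6: ['number', 'chair', 'no'] (min_width=15, slack=0)
Line 7: ['dolphin'] (min_width=7, slack=8)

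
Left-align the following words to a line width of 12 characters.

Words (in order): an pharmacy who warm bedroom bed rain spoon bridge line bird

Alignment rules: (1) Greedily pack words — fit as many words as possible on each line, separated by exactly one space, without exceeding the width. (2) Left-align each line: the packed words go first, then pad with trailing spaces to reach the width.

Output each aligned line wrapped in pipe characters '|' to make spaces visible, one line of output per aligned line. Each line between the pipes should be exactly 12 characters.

Answer: |an pharmacy |
|who warm    |
|bedroom bed |
|rain spoon  |
|bridge line |
|bird        |

Derivation:
Line 1: ['an', 'pharmacy'] (min_width=11, slack=1)
Line 2: ['who', 'warm'] (min_width=8, slack=4)
Line 3: ['bedroom', 'bed'] (min_width=11, slack=1)
Line 4: ['rain', 'spoon'] (min_width=10, slack=2)
Line 5: ['bridge', 'line'] (min_width=11, slack=1)
Line 6: ['bird'] (min_width=4, slack=8)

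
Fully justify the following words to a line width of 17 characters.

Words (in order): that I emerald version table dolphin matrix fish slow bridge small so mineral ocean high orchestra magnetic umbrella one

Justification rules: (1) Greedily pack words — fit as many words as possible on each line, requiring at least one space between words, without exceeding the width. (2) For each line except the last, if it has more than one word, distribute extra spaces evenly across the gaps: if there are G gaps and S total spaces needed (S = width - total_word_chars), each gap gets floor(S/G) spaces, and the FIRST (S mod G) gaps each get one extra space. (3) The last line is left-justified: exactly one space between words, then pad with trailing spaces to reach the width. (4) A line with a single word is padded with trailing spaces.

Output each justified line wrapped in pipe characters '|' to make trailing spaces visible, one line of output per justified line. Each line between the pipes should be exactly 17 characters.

Line 1: ['that', 'I', 'emerald'] (min_width=14, slack=3)
Line 2: ['version', 'table'] (min_width=13, slack=4)
Line 3: ['dolphin', 'matrix'] (min_width=14, slack=3)
Line 4: ['fish', 'slow', 'bridge'] (min_width=16, slack=1)
Line 5: ['small', 'so', 'mineral'] (min_width=16, slack=1)
Line 6: ['ocean', 'high'] (min_width=10, slack=7)
Line 7: ['orchestra'] (min_width=9, slack=8)
Line 8: ['magnetic', 'umbrella'] (min_width=17, slack=0)
Line 9: ['one'] (min_width=3, slack=14)

Answer: |that   I  emerald|
|version     table|
|dolphin    matrix|
|fish  slow bridge|
|small  so mineral|
|ocean        high|
|orchestra        |
|magnetic umbrella|
|one              |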